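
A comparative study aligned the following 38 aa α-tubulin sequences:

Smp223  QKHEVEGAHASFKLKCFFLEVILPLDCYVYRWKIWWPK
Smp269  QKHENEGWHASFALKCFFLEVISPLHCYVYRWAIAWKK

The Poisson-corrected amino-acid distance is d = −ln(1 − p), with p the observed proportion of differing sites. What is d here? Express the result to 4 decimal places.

0.2364

Mismatches occur at site 5 (V→N), site 8 (A→W), site 13 (K→A), site 23 (L→S), site 26 (D→H), site 33 (K→A), site 35 (W→A), site 37 (P→K).
p = 8/38 = 0.210526.
d = −ln(1 − 0.210526) = −ln(0.789474) = 0.2364.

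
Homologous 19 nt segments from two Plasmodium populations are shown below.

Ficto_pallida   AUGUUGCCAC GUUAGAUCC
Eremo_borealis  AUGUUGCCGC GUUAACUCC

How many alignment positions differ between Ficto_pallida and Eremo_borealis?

3

The sequences differ at positions 9 (A/G), 15 (G/A), 16 (A/C).
That gives 3 mismatches out of 19 aligned sites, so the Hamming distance is 3.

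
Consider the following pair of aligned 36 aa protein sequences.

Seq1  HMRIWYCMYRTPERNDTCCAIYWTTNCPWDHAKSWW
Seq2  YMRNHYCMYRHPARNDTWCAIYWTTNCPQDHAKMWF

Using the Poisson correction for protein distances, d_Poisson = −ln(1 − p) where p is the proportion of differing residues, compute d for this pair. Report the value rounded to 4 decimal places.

Mismatches occur at site 1 (H→Y), site 4 (I→N), site 5 (W→H), site 11 (T→H), site 13 (E→A), site 18 (C→W), site 29 (W→Q), site 34 (S→M), site 36 (W→F).
p = 9/36 = 0.250000.
d = −ln(1 − 0.250000) = −ln(0.750000) = 0.2877.

0.2877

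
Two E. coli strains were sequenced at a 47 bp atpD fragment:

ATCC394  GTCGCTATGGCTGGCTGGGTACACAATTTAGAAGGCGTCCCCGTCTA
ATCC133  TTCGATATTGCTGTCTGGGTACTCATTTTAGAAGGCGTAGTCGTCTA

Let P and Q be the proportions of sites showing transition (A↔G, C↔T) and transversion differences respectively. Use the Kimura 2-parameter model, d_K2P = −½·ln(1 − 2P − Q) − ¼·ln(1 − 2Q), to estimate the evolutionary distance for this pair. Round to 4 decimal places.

The sequences differ at positions 1 (G/T, transversion), 5 (C/A, transversion), 9 (G/T, transversion), 14 (G/T, transversion), 23 (A/T, transversion), 26 (A/T, transversion), 39 (C/A, transversion), 40 (C/G, transversion), 41 (C/T, transition).
Of the 9 differences, 1 transition and 8 transversions over 47 sites: P = 1/47 = 0.021277, Q = 8/47 = 0.170213.
d = −0.5·ln(0.787233) − 0.25·ln(0.659574) = −0.5·(-0.239231) − 0.25·(-0.416161) = 0.2237.

0.2237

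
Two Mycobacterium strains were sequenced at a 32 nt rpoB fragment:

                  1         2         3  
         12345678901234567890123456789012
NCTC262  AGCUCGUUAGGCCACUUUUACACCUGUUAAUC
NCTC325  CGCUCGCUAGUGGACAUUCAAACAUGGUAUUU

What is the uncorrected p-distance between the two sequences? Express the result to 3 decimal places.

The sequences differ at positions 1 (A/C), 7 (U/C), 11 (G/U), 12 (C/G), 13 (C/G), 16 (U/A), 19 (U/C), 21 (C/A), 24 (C/A), 27 (U/G), 30 (A/U), 32 (C/U).
There are 12 differences over 32 sites, so p = 12/32 = 0.375.

0.375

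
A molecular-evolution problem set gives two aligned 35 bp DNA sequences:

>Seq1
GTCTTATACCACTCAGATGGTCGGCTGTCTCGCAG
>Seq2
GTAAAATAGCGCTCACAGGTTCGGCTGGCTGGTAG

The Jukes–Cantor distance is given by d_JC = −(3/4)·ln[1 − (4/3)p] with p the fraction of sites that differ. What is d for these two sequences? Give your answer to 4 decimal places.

The sequences differ at positions 3 (C/A), 4 (T/A), 5 (T/A), 9 (C/G), 11 (A/G), 16 (G/C), 18 (T/G), 20 (G/T), 28 (T/G), 31 (C/G), 33 (C/T).
p = 11/35 = 0.314286.
d = −0.75 · ln(1 − (4/3)·0.314286) = −0.75 · ln(0.580952) = −0.75 · (-0.543087) = 0.4073.

0.4073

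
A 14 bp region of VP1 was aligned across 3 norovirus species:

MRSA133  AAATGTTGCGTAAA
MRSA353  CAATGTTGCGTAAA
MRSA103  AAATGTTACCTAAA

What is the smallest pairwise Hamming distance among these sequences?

Pairwise Hamming distances:
  MRSA133 vs MRSA353: 1
  MRSA133 vs MRSA103: 2
  MRSA353 vs MRSA103: 3
The smallest is 1, between MRSA133 and MRSA353.

1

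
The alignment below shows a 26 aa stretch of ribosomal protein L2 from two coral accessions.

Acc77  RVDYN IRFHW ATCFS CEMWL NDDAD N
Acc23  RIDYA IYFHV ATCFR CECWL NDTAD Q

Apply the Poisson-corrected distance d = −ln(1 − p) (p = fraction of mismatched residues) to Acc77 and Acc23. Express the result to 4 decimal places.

0.3677

The sequences differ at positions 2 (V/I), 5 (N/A), 7 (R/Y), 10 (W/V), 15 (S/R), 18 (M/C), 23 (D/T), 26 (N/Q).
p = 8/26 = 0.307692.
d = −ln(1 − 0.307692) = −ln(0.692308) = 0.3677.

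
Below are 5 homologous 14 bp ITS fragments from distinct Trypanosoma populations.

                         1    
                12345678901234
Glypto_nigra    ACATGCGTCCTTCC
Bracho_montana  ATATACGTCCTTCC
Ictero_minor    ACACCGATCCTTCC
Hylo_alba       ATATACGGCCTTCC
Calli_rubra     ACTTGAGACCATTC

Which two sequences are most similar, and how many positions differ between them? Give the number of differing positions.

1

Pairwise Hamming distances:
  Glypto_nigra vs Bracho_montana: 2
  Glypto_nigra vs Ictero_minor: 4
  Glypto_nigra vs Hylo_alba: 3
  Glypto_nigra vs Calli_rubra: 5
  Bracho_montana vs Ictero_minor: 5
  Bracho_montana vs Hylo_alba: 1
  Bracho_montana vs Calli_rubra: 7
  Ictero_minor vs Hylo_alba: 6
  Ictero_minor vs Calli_rubra: 8
  Hylo_alba vs Calli_rubra: 7
The smallest is 1, between Bracho_montana and Hylo_alba.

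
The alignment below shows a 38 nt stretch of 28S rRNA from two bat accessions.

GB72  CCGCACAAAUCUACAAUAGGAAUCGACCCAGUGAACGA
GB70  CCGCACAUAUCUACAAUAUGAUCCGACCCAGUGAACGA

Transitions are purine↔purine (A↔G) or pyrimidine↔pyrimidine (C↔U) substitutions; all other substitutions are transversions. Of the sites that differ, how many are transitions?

1

Differing sites — 8:A/U (Tv); 19:G/U (Tv); 22:A/U (Tv); 23:U/C (Ti).
Of the 4 differences, 1 transition and 3 transversions, so the answer is 1.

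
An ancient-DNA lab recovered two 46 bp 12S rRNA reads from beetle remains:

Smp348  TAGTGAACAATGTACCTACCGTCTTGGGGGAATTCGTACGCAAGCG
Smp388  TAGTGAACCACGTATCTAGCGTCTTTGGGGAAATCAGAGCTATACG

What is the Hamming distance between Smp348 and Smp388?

Mismatches occur at site 9 (A↔C), site 11 (T↔C), site 15 (C↔T), site 19 (C↔G), site 26 (G↔T), site 33 (T↔A), site 36 (G↔A), site 37 (T↔G), site 39 (C↔G), site 40 (G↔C), site 41 (C↔T), site 43 (A↔T), site 44 (G↔A).
That gives 13 mismatches out of 46 aligned sites, so the Hamming distance is 13.

13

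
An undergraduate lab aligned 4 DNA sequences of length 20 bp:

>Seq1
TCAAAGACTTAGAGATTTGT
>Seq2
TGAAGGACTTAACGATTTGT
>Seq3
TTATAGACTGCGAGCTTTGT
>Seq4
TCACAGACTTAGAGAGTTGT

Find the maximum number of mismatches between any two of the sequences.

Pairwise Hamming distances:
  Seq1 vs Seq2: 4
  Seq1 vs Seq3: 5
  Seq1 vs Seq4: 2
  Seq2 vs Seq3: 8
  Seq2 vs Seq4: 6
  Seq3 vs Seq4: 6
The largest is 8, between Seq2 and Seq3.

8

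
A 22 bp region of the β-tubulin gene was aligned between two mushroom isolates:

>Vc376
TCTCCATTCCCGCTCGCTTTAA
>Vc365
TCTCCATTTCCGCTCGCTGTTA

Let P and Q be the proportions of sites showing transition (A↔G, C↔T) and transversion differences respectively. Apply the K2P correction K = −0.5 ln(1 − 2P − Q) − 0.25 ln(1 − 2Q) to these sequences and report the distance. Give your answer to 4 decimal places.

The sequences differ at positions 9 (C/T, transition), 19 (T/G, transversion), 21 (A/T, transversion).
Of the 3 differences, 1 transition and 2 transversions over 22 sites: P = 1/22 = 0.045455, Q = 2/22 = 0.090909.
d = −0.5·ln(0.818181) − 0.25·ln(0.818182) = −0.5·(-0.200672) − 0.25·(-0.200670) = 0.1505.

0.1505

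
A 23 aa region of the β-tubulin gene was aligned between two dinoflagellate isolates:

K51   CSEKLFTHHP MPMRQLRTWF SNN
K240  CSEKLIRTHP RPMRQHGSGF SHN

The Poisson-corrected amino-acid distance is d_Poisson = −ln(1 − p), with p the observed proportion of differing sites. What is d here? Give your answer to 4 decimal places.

Differing sites — 6:F/I; 7:T/R; 8:H/T; 11:M/R; 16:L/H; 17:R/G; 18:T/S; 19:W/G; 22:N/H.
p = 9/23 = 0.391304.
d = −ln(1 − 0.391304) = −ln(0.608696) = 0.4964.

0.4964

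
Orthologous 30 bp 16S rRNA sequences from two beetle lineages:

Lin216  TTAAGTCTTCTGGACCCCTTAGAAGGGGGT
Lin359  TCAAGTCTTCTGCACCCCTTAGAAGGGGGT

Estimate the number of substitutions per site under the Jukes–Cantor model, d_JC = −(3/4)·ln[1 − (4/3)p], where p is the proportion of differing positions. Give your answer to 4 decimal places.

The sequences differ at positions 2 (T/C), 13 (G/C).
p = 2/30 = 0.066667.
d = −0.75 · ln(1 − (4/3)·0.066667) = −0.75 · ln(0.911111) = −0.75 · (-0.093091) = 0.0698.

0.0698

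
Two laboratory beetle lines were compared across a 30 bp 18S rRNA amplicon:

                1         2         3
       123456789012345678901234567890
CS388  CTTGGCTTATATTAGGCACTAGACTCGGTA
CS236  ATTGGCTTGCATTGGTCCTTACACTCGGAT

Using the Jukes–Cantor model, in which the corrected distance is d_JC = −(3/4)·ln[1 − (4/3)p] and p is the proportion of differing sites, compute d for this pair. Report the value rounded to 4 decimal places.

The sequences differ at positions 1 (C/A), 9 (A/G), 10 (T/C), 14 (A/G), 16 (G/T), 18 (A/C), 19 (C/T), 22 (G/C), 29 (T/A), 30 (A/T).
p = 10/30 = 0.333333.
d = −0.75 · ln(1 − (4/3)·0.333333) = −0.75 · ln(0.555556) = −0.75 · (-0.587786) = 0.4408.

0.4408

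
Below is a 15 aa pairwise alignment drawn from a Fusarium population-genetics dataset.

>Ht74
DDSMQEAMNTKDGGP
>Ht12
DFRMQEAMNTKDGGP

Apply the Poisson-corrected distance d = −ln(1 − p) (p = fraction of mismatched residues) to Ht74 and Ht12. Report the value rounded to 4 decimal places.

Differing sites — 2:D/F; 3:S/R.
p = 2/15 = 0.133333.
d = −ln(1 − 0.133333) = −ln(0.866667) = 0.1431.

0.1431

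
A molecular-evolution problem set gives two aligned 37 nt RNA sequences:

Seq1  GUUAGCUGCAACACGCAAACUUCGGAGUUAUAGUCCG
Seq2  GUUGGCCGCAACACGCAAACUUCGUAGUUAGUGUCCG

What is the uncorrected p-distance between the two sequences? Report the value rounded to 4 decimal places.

0.1351

Mismatches occur at site 4 (A↔G), site 7 (U↔C), site 25 (G↔U), site 31 (U↔G), site 32 (A↔U).
There are 5 differences over 37 sites, so p = 5/37 = 0.1351.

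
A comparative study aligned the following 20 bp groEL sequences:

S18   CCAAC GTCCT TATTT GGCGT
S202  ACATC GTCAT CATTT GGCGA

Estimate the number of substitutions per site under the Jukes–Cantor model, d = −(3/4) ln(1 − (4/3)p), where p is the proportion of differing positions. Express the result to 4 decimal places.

0.3041

Mismatches occur at site 1 (C↔A), site 4 (A↔T), site 9 (C↔A), site 11 (T↔C), site 20 (T↔A).
p = 5/20 = 0.250000.
d = −0.75 · ln(1 − (4/3)·0.250000) = −0.75 · ln(0.666667) = −0.75 · (-0.405465) = 0.3041.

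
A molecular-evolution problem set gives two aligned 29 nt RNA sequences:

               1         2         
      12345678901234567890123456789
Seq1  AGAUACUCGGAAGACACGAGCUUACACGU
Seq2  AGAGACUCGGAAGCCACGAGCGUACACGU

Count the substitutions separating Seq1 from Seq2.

Differing sites — 4:U/G; 14:A/C; 22:U/G.
That gives 3 mismatches out of 29 aligned sites, so the Hamming distance is 3.

3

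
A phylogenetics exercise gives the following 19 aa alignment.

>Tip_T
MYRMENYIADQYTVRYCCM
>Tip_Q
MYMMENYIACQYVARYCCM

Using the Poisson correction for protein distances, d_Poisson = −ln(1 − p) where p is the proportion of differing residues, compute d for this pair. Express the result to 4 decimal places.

0.2364

Differing sites — 3:R/M; 10:D/C; 13:T/V; 14:V/A.
p = 4/19 = 0.210526.
d = −ln(1 − 0.210526) = −ln(0.789474) = 0.2364.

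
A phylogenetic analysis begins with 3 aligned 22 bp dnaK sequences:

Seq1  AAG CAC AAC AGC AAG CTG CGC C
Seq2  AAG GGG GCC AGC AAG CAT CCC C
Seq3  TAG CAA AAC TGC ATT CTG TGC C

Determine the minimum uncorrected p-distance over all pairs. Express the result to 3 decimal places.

0.273

Pairwise Hamming distances:
  Seq1 vs Seq2: 8
  Seq1 vs Seq3: 6
  Seq2 vs Seq3: 13
The smallest is 6 mismatches, between Seq1 and Seq3; p = 6/22 = 0.273.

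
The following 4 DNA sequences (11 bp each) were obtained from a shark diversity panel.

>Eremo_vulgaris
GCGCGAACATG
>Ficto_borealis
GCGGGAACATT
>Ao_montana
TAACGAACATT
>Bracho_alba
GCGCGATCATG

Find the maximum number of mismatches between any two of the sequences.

Pairwise Hamming distances:
  Eremo_vulgaris vs Ficto_borealis: 2
  Eremo_vulgaris vs Ao_montana: 4
  Eremo_vulgaris vs Bracho_alba: 1
  Ficto_borealis vs Ao_montana: 4
  Ficto_borealis vs Bracho_alba: 3
  Ao_montana vs Bracho_alba: 5
The largest is 5, between Ao_montana and Bracho_alba.

5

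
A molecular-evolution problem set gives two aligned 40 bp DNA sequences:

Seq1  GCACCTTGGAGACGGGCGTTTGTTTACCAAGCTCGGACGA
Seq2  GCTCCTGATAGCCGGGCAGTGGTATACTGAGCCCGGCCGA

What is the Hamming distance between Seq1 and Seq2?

13

Differing sites — 3:A/T; 7:T/G; 8:G/A; 9:G/T; 12:A/C; 18:G/A; 19:T/G; 21:T/G; 24:T/A; 28:C/T; 29:A/G; 33:T/C; 37:A/C.
That gives 13 mismatches out of 40 aligned sites, so the Hamming distance is 13.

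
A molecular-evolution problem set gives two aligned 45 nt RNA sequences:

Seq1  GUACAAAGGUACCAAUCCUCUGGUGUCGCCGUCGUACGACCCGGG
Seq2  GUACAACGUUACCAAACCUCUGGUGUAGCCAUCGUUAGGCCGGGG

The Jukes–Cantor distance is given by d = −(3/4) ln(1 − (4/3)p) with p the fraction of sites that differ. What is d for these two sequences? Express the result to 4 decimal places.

0.2326

The sequences differ at positions 7 (A/C), 9 (G/U), 16 (U/A), 27 (C/A), 31 (G/A), 36 (A/U), 37 (C/A), 39 (A/G), 42 (C/G).
p = 9/45 = 0.200000.
d = −0.75 · ln(1 − (4/3)·0.200000) = −0.75 · ln(0.733333) = −0.75 · (-0.310155) = 0.2326.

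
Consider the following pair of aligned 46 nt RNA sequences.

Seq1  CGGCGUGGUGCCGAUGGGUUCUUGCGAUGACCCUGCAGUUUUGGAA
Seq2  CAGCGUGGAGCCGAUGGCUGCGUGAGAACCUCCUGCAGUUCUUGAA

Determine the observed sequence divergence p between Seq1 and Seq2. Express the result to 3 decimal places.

The sequences differ at positions 2 (G/A), 9 (U/A), 18 (G/C), 20 (U/G), 22 (U/G), 25 (C/A), 28 (U/A), 29 (G/C), 30 (A/C), 31 (C/U), 41 (U/C), 43 (G/U).
There are 12 differences over 46 sites, so p = 12/46 = 0.261.

0.261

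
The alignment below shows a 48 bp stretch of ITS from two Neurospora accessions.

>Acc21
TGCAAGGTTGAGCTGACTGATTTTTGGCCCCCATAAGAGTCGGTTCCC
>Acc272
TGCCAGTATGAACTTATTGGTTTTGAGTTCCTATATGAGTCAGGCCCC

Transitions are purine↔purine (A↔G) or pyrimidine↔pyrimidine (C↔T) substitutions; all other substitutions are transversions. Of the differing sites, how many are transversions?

Mismatches occur at site 4 (A→C, transversion), site 7 (G→T, transversion), site 8 (T→A, transversion), site 12 (G→A, transition), site 15 (G→T, transversion), site 17 (C→T, transition), site 20 (A→G, transition), site 25 (T→G, transversion), site 26 (G→A, transition), site 28 (C→T, transition), site 29 (C→T, transition), site 32 (C→T, transition), site 36 (A→T, transversion), site 42 (G→A, transition), site 44 (T→G, transversion), site 45 (T→C, transition).
Of the 16 differences, 9 transitions and 7 transversions, so the answer is 7.

7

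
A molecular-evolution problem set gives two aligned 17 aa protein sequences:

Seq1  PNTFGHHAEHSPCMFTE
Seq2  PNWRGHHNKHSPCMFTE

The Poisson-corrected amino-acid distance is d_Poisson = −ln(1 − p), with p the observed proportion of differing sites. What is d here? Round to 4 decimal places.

0.2683

Mismatches occur at site 3 (T→W), site 4 (F→R), site 8 (A→N), site 9 (E→K).
p = 4/17 = 0.235294.
d = −ln(1 − 0.235294) = −ln(0.764706) = 0.2683.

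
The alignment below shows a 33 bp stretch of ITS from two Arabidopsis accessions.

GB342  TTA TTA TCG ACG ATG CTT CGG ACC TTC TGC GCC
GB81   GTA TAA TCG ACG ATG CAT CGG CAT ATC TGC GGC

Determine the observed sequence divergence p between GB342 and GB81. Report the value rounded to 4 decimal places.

0.2424

Mismatches occur at site 1 (T/G), site 5 (T/A), site 17 (T/A), site 22 (A/C), site 23 (C/A), site 24 (C/T), site 25 (T/A), site 32 (C/G).
There are 8 differences over 33 sites, so p = 8/33 = 0.2424.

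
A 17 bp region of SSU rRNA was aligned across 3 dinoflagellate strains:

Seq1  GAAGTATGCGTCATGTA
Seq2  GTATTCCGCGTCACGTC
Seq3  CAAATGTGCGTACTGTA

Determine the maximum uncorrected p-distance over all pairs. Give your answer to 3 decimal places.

0.529

Pairwise Hamming distances:
  Seq1 vs Seq2: 6
  Seq1 vs Seq3: 5
  Seq2 vs Seq3: 9
The largest is 9 mismatches, between Seq2 and Seq3; p = 9/17 = 0.529.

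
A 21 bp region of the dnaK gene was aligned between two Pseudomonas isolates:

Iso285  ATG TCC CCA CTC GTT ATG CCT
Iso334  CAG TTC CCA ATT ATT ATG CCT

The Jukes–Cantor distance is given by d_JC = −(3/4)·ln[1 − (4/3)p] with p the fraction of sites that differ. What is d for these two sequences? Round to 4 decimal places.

0.3597

Differing sites — 1:A/C; 2:T/A; 5:C/T; 10:C/A; 12:C/T; 13:G/A.
p = 6/21 = 0.285714.
d = −0.75 · ln(1 − (4/3)·0.285714) = −0.75 · ln(0.619048) = −0.75 · (-0.479572) = 0.3597.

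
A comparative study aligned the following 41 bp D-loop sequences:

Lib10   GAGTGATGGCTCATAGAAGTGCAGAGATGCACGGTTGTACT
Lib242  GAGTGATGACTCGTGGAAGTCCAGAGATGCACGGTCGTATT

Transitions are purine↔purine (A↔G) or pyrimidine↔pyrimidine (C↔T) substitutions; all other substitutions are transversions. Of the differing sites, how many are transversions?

Differing sites — 9:G/A (Ti); 13:A/G (Ti); 15:A/G (Ti); 21:G/C (Tv); 36:T/C (Ti); 40:C/T (Ti).
Of the 6 differences, 5 transitions and 1 transversion, so the answer is 1.

1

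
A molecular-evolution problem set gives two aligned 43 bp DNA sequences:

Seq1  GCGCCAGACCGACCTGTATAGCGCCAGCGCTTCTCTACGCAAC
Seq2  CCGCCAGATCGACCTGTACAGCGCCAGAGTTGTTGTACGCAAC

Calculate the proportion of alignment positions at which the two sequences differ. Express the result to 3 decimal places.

0.186

The sequences differ at positions 1 (G/C), 9 (C/T), 19 (T/C), 28 (C/A), 30 (C/T), 32 (T/G), 33 (C/T), 35 (C/G).
There are 8 differences over 43 sites, so p = 8/43 = 0.186.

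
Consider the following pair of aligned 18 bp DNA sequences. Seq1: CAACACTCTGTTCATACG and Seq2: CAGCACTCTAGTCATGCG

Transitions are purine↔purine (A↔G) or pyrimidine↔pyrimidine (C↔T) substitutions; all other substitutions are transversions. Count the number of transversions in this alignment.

1

The sequences differ at positions 3 (A/G, transition), 10 (G/A, transition), 11 (T/G, transversion), 16 (A/G, transition).
Of the 4 differences, 3 transitions and 1 transversion, so the answer is 1.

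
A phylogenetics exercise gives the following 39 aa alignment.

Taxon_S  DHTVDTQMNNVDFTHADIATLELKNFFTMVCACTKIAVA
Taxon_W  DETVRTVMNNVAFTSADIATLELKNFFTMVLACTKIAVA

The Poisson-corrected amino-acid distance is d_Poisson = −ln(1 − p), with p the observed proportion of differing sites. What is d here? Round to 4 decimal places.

Differing sites — 2:H/E; 5:D/R; 7:Q/V; 12:D/A; 15:H/S; 31:C/L.
p = 6/39 = 0.153846.
d = −ln(1 − 0.153846) = −ln(0.846154) = 0.1671.

0.1671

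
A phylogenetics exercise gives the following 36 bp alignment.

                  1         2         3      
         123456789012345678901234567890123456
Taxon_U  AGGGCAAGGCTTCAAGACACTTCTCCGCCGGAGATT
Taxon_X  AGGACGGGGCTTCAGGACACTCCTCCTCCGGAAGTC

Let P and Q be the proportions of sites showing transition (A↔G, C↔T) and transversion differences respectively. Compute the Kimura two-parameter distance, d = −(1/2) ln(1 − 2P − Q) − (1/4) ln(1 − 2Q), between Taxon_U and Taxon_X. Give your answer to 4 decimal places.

0.3338

The sequences differ at positions 4 (G/A, transition), 6 (A/G, transition), 7 (A/G, transition), 15 (A/G, transition), 22 (T/C, transition), 27 (G/T, transversion), 33 (G/A, transition), 34 (A/G, transition), 36 (T/C, transition).
Of the 9 differences, 8 transitions and 1 transversion over 36 sites: P = 8/36 = 0.222222, Q = 1/36 = 0.027778.
d = −0.5·ln(0.527778) − 0.25·ln(0.944444) = −0.5·(-0.639080) − 0.25·(-0.057159) = 0.3338.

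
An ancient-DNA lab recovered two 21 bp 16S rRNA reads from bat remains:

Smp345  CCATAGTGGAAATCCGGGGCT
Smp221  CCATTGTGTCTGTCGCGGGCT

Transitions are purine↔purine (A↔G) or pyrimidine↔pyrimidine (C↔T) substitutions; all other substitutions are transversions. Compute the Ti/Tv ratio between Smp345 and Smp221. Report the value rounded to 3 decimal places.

0.167

Differing sites — 5:A/T (Tv); 9:G/T (Tv); 10:A/C (Tv); 11:A/T (Tv); 12:A/G (Ti); 15:C/G (Tv); 16:G/C (Tv).
Of the 7 differences, 1 transition and 6 transversions, so Ti/Tv = 1/6 = 0.167.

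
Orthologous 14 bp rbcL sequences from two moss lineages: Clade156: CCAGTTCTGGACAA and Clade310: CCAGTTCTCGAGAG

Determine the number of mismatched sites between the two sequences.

Differing sites — 9:G/C; 12:C/G; 14:A/G.
That gives 3 mismatches out of 14 aligned sites, so the Hamming distance is 3.

3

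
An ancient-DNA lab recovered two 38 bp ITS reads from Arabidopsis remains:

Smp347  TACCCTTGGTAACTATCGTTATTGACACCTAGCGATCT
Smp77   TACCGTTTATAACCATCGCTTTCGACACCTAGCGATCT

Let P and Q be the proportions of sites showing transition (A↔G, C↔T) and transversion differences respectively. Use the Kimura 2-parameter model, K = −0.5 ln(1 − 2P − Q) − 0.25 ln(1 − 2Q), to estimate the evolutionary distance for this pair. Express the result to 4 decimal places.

Mismatches occur at site 5 (C↔G, transversion), site 8 (G↔T, transversion), site 9 (G↔A, transition), site 14 (T↔C, transition), site 19 (T↔C, transition), site 21 (A↔T, transversion), site 23 (T↔C, transition).
Of the 7 differences, 4 transitions and 3 transversions over 38 sites: P = 4/38 = 0.105263, Q = 3/38 = 0.078947.
d = −0.5·ln(0.710527) − 0.25·ln(0.842106) = −0.5·(-0.341748) − 0.25·(-0.171849) = 0.2138.

0.2138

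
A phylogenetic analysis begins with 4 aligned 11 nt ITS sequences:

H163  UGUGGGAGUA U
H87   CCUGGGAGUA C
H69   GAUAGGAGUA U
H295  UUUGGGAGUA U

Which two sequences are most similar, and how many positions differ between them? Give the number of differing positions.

Pairwise Hamming distances:
  H163 vs H87: 3
  H163 vs H69: 3
  H163 vs H295: 1
  H87 vs H69: 4
  H87 vs H295: 3
  H69 vs H295: 3
The smallest is 1, between H163 and H295.

1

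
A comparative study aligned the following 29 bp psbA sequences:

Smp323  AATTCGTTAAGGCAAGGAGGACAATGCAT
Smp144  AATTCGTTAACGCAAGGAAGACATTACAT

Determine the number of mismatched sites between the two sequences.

Differing sites — 11:G/C; 19:G/A; 24:A/T; 26:G/A.
That gives 4 mismatches out of 29 aligned sites, so the Hamming distance is 4.

4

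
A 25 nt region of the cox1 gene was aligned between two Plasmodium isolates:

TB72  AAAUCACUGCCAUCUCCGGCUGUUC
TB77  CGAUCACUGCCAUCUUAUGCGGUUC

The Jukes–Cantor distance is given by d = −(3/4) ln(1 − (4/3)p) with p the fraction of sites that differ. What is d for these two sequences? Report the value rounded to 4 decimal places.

0.2892

Differing sites — 1:A/C; 2:A/G; 16:C/U; 17:C/A; 18:G/U; 21:U/G.
p = 6/25 = 0.240000.
d = −0.75 · ln(1 − (4/3)·0.240000) = −0.75 · ln(0.680000) = −0.75 · (-0.385662) = 0.2892.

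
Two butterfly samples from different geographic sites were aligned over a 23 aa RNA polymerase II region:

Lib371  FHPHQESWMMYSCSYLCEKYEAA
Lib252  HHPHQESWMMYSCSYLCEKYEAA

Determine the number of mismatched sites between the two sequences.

Differing sites — 1:F/H.
That gives 1 mismatch out of 23 aligned sites, so the Hamming distance is 1.

1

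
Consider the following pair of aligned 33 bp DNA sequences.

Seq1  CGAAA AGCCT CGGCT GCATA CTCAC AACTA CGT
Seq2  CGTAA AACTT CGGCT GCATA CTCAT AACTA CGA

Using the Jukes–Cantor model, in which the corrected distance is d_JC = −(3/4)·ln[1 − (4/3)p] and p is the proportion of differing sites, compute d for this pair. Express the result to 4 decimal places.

0.1693

The sequences differ at positions 3 (A/T), 7 (G/A), 9 (C/T), 25 (C/T), 33 (T/A).
p = 5/33 = 0.151515.
d = −0.75 · ln(1 − (4/3)·0.151515) = −0.75 · ln(0.797980) = −0.75 · (-0.225672) = 0.1693.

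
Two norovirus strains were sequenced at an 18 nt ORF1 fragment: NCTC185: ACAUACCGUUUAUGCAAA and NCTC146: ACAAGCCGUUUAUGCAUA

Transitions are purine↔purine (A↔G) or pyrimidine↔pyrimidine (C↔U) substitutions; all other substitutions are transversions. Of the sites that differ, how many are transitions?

1

Mismatches occur at site 4 (U/A, transversion), site 5 (A/G, transition), site 17 (A/U, transversion).
Of the 3 differences, 1 transition and 2 transversions, so the answer is 1.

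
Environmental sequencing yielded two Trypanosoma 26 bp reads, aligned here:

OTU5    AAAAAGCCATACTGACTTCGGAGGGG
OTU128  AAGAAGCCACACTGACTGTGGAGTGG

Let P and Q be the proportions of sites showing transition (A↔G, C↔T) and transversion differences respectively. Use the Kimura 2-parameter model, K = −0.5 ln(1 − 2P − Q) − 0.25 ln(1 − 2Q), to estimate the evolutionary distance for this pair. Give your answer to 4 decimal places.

Differing sites — 3:A/G (Ti); 10:T/C (Ti); 18:T/G (Tv); 19:C/T (Ti); 24:G/T (Tv).
Of the 5 differences, 3 transitions and 2 transversions over 26 sites: P = 3/26 = 0.115385, Q = 2/26 = 0.076923.
d = −0.5·ln(0.692307) − 0.25·ln(0.846154) = −0.5·(-0.367726) − 0.25·(-0.167054) = 0.2256.

0.2256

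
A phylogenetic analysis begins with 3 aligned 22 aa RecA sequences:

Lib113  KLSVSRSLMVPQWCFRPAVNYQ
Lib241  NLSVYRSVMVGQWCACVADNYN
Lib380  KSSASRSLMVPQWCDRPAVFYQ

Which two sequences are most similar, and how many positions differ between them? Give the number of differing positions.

4

Pairwise Hamming distances:
  Lib113 vs Lib241: 9
  Lib113 vs Lib380: 4
  Lib241 vs Lib380: 12
The smallest is 4, between Lib113 and Lib380.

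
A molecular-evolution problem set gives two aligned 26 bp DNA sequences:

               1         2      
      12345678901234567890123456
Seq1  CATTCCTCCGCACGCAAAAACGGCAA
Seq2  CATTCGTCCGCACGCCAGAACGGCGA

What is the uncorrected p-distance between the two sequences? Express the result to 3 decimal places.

Mismatches occur at site 6 (C↔G), site 16 (A↔C), site 18 (A↔G), site 25 (A↔G).
There are 4 differences over 26 sites, so p = 4/26 = 0.154.

0.154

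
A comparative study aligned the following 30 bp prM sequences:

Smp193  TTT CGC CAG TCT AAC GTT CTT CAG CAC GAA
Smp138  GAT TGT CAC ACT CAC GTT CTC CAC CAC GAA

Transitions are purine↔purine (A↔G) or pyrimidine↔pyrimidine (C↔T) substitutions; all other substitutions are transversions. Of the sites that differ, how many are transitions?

Differing sites — 1:T/G (Tv); 2:T/A (Tv); 4:C/T (Ti); 6:C/T (Ti); 9:G/C (Tv); 10:T/A (Tv); 13:A/C (Tv); 21:T/C (Ti); 24:G/C (Tv).
Of the 9 differences, 3 transitions and 6 transversions, so the answer is 3.

3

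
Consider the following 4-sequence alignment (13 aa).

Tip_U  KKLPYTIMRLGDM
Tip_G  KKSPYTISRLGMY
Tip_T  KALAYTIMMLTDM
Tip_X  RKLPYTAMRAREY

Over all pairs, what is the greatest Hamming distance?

9

Pairwise Hamming distances:
  Tip_U vs Tip_G: 4
  Tip_U vs Tip_T: 4
  Tip_U vs Tip_X: 6
  Tip_G vs Tip_T: 8
  Tip_G vs Tip_X: 7
  Tip_T vs Tip_X: 9
The largest is 9, between Tip_T and Tip_X.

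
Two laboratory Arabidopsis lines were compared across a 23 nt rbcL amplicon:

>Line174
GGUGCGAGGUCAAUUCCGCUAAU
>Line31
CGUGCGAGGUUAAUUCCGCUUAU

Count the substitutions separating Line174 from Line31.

3

Mismatches occur at site 1 (G→C), site 11 (C→U), site 21 (A→U).
That gives 3 mismatches out of 23 aligned sites, so the Hamming distance is 3.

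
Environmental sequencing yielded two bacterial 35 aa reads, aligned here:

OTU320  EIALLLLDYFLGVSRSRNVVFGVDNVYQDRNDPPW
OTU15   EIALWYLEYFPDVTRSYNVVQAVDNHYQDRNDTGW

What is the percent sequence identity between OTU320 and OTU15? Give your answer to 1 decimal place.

The sequences differ at positions 5 (L/W), 6 (L/Y), 8 (D/E), 11 (L/P), 12 (G/D), 14 (S/T), 17 (R/Y), 21 (F/Q), 22 (G/A), 26 (V/H), 33 (P/T), 34 (P/G).
23 of the 35 sites match, so the percent identity is 23/35 × 100 = 65.7%.

65.7%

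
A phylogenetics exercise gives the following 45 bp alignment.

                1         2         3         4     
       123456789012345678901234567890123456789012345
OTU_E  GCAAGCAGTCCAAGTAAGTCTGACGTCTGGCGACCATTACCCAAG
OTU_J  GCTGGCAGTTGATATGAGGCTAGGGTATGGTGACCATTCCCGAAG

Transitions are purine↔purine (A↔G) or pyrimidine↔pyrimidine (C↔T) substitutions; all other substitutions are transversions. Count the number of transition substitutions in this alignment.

7

Mismatches occur at site 3 (A↔T, transversion), site 4 (A↔G, transition), site 10 (C↔T, transition), site 11 (C↔G, transversion), site 13 (A↔T, transversion), site 14 (G↔A, transition), site 16 (A↔G, transition), site 19 (T↔G, transversion), site 22 (G↔A, transition), site 23 (A↔G, transition), site 24 (C↔G, transversion), site 27 (C↔A, transversion), site 31 (C↔T, transition), site 39 (A↔C, transversion), site 42 (C↔G, transversion).
Of the 15 differences, 7 transitions and 8 transversions, so the answer is 7.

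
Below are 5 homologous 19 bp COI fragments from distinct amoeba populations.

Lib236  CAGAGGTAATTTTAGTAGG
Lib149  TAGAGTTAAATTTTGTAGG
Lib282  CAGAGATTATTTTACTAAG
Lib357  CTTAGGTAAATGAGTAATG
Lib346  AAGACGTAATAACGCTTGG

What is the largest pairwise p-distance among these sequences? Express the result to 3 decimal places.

Pairwise Hamming distances:
  Lib236 vs Lib149: 4
  Lib236 vs Lib282: 4
  Lib236 vs Lib357: 9
  Lib236 vs Lib346: 8
  Lib149 vs Lib282: 7
  Lib149 vs Lib357: 10
  Lib149 vs Lib346: 10
  Lib282 vs Lib357: 11
  Lib282 vs Lib346: 10
  Lib357 vs Lib346: 12
The largest is 12 mismatches, between Lib357 and Lib346; p = 12/19 = 0.632.

0.632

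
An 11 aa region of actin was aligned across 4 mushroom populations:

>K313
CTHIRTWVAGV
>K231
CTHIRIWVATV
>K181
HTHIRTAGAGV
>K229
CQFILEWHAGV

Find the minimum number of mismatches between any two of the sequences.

2

Pairwise Hamming distances:
  K313 vs K231: 2
  K313 vs K181: 3
  K313 vs K229: 5
  K231 vs K181: 5
  K231 vs K229: 6
  K181 vs K229: 7
The smallest is 2, between K313 and K231.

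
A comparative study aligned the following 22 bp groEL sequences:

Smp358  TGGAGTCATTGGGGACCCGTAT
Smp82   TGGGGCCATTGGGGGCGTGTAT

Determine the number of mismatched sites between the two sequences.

The sequences differ at positions 4 (A/G), 6 (T/C), 15 (A/G), 17 (C/G), 18 (C/T).
That gives 5 mismatches out of 22 aligned sites, so the Hamming distance is 5.

5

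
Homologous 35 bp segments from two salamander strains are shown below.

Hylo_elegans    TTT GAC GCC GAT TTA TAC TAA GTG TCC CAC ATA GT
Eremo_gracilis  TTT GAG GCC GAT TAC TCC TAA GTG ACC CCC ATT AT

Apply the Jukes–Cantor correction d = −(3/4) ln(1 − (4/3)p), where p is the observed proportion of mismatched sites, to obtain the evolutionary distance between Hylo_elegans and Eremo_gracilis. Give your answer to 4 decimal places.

Mismatches occur at site 6 (C→G), site 14 (T→A), site 15 (A→C), site 17 (A→C), site 25 (T→A), site 29 (A→C), site 33 (A→T), site 34 (G→A).
p = 8/35 = 0.228571.
d = −0.75 · ln(1 − (4/3)·0.228571) = −0.75 · ln(0.695239) = −0.75 · (-0.363500) = 0.2726.

0.2726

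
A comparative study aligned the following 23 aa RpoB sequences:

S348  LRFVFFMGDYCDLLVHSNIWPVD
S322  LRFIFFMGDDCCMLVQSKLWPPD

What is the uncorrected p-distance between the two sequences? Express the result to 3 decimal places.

The sequences differ at positions 4 (V/I), 10 (Y/D), 12 (D/C), 13 (L/M), 16 (H/Q), 18 (N/K), 19 (I/L), 22 (V/P).
There are 8 differences over 23 sites, so p = 8/23 = 0.348.

0.348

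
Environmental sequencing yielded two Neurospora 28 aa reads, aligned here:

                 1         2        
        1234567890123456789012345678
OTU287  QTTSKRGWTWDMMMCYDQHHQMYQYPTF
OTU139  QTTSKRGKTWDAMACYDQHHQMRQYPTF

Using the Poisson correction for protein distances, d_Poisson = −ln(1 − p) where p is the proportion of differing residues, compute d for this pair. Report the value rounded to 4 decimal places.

Mismatches occur at site 8 (W→K), site 12 (M→A), site 14 (M→A), site 23 (Y→R).
p = 4/28 = 0.142857.
d = −ln(1 − 0.142857) = −ln(0.857143) = 0.1542.

0.1542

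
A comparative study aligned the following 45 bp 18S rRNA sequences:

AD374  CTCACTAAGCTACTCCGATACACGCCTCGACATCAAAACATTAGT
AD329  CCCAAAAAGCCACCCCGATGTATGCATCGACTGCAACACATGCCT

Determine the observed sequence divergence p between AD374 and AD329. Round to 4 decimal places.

0.3333

Mismatches occur at site 2 (T↔C), site 5 (C↔A), site 6 (T↔A), site 11 (T↔C), site 14 (T↔C), site 20 (A↔G), site 21 (C↔T), site 23 (C↔T), site 26 (C↔A), site 32 (A↔T), site 33 (T↔G), site 37 (A↔C), site 42 (T↔G), site 43 (A↔C), site 44 (G↔C).
There are 15 differences over 45 sites, so p = 15/45 = 0.3333.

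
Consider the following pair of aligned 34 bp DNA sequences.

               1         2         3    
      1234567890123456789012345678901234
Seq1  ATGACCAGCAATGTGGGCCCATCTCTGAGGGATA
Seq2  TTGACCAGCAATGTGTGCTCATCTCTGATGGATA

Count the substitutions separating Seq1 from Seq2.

Differing sites — 1:A/T; 16:G/T; 19:C/T; 29:G/T.
That gives 4 mismatches out of 34 aligned sites, so the Hamming distance is 4.

4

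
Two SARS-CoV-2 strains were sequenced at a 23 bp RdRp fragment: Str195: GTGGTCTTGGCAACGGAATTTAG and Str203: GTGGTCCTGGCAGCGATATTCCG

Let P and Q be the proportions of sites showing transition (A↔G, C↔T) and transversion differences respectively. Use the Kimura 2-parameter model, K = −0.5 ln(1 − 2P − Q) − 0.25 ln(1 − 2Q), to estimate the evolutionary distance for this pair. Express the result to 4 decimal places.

0.3330

Mismatches occur at site 7 (T↔C, transition), site 13 (A↔G, transition), site 16 (G↔A, transition), site 17 (A↔T, transversion), site 21 (T↔C, transition), site 22 (A↔C, transversion).
Of the 6 differences, 4 transitions and 2 transversions over 23 sites: P = 4/23 = 0.173913, Q = 2/23 = 0.086957.
d = −0.5·ln(0.565217) − 0.25·ln(0.826086) = −0.5·(-0.570546) − 0.25·(-0.191056) = 0.3330.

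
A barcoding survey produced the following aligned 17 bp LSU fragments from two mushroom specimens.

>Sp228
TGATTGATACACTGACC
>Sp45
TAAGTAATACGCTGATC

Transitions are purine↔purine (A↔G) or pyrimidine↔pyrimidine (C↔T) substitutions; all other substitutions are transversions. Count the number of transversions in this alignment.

1

Mismatches occur at site 2 (G→A, transition), site 4 (T→G, transversion), site 6 (G→A, transition), site 11 (A→G, transition), site 16 (C→T, transition).
Of the 5 differences, 4 transitions and 1 transversion, so the answer is 1.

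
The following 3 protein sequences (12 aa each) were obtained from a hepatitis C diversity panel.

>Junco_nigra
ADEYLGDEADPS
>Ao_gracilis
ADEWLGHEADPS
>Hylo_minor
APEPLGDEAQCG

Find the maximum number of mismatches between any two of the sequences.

6

Pairwise Hamming distances:
  Junco_nigra vs Ao_gracilis: 2
  Junco_nigra vs Hylo_minor: 5
  Ao_gracilis vs Hylo_minor: 6
The largest is 6, between Ao_gracilis and Hylo_minor.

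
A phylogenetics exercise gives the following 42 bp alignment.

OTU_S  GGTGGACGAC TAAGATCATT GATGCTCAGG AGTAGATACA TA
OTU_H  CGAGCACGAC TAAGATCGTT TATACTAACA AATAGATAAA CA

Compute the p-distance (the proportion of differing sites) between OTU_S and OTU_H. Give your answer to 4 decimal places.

0.2857

Differing sites — 1:G/C; 3:T/A; 5:G/C; 18:A/G; 21:G/T; 24:G/A; 27:C/A; 29:G/C; 30:G/A; 32:G/A; 39:C/A; 41:T/C.
There are 12 differences over 42 sites, so p = 12/42 = 0.2857.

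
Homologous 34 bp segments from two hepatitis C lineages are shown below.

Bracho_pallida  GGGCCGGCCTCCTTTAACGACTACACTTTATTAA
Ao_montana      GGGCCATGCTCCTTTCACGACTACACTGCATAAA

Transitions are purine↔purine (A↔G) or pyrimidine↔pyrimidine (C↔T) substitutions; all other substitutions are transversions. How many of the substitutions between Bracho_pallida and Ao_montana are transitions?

The sequences differ at positions 6 (G/A, transition), 7 (G/T, transversion), 8 (C/G, transversion), 16 (A/C, transversion), 28 (T/G, transversion), 29 (T/C, transition), 32 (T/A, transversion).
Of the 7 differences, 2 transitions and 5 transversions, so the answer is 2.

2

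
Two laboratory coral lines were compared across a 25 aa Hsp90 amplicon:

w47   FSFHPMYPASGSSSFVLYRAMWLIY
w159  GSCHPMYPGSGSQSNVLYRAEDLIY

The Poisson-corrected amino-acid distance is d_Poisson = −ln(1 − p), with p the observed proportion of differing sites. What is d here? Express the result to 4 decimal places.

Differing sites — 1:F/G; 3:F/C; 9:A/G; 13:S/Q; 15:F/N; 21:M/E; 22:W/D.
p = 7/25 = 0.280000.
d = −ln(1 − 0.280000) = −ln(0.720000) = 0.3285.

0.3285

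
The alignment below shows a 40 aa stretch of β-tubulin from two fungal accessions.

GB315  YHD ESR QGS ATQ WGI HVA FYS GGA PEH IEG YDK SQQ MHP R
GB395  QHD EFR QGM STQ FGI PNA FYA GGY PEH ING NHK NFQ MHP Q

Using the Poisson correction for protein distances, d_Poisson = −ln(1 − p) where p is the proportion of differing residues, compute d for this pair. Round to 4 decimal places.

Differing sites — 1:Y/Q; 5:S/F; 9:S/M; 10:A/S; 13:W/F; 16:H/P; 17:V/N; 21:S/A; 24:A/Y; 29:E/N; 31:Y/N; 32:D/H; 34:S/N; 35:Q/F; 40:R/Q.
p = 15/40 = 0.375000.
d = −ln(1 − 0.375000) = −ln(0.625000) = 0.4700.

0.4700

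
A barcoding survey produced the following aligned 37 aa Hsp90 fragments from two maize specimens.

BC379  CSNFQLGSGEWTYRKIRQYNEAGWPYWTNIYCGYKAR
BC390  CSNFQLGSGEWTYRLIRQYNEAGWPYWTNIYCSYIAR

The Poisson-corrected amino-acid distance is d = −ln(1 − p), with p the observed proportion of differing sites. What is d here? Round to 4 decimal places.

Mismatches occur at site 15 (K↔L), site 33 (G↔S), site 35 (K↔I).
p = 3/37 = 0.081081.
d = −ln(1 − 0.081081) = −ln(0.918919) = 0.0846.

0.0846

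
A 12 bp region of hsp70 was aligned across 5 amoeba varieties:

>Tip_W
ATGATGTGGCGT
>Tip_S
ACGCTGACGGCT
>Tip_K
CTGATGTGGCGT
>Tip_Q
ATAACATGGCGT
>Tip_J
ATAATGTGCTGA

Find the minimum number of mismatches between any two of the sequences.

1

Pairwise Hamming distances:
  Tip_W vs Tip_S: 6
  Tip_W vs Tip_K: 1
  Tip_W vs Tip_Q: 3
  Tip_W vs Tip_J: 4
  Tip_S vs Tip_K: 7
  Tip_S vs Tip_Q: 9
  Tip_S vs Tip_J: 9
  Tip_K vs Tip_Q: 4
  Tip_K vs Tip_J: 5
  Tip_Q vs Tip_J: 5
The smallest is 1, between Tip_W and Tip_K.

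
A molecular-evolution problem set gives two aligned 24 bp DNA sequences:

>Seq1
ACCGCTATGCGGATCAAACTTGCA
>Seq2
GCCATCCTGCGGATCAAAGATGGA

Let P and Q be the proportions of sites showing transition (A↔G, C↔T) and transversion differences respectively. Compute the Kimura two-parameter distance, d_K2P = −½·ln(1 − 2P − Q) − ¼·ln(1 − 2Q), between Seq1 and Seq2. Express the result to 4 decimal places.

0.4479

Differing sites — 1:A/G (Ti); 4:G/A (Ti); 5:C/T (Ti); 6:T/C (Ti); 7:A/C (Tv); 19:C/G (Tv); 20:T/A (Tv); 23:C/G (Tv).
Of the 8 differences, 4 transitions and 4 transversions over 24 sites: P = 4/24 = 0.166667, Q = 4/24 = 0.166667.
d = −0.5·ln(0.499999) − 0.25·ln(0.666666) = −0.5·(-0.693149) − 0.25·(-0.405466) = 0.4479.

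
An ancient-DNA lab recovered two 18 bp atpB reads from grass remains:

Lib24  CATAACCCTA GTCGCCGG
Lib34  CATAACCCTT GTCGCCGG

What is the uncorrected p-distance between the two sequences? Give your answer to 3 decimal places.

0.056

Differing sites — 10:A/T.
There are 1 differences over 18 sites, so p = 1/18 = 0.056.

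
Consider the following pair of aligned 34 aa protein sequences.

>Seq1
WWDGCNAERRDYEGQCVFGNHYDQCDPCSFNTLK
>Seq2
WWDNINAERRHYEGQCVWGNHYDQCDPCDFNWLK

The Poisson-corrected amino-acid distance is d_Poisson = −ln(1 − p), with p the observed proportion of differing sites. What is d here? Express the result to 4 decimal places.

0.1942

The sequences differ at positions 4 (G/N), 5 (C/I), 11 (D/H), 18 (F/W), 29 (S/D), 32 (T/W).
p = 6/34 = 0.176471.
d = −ln(1 − 0.176471) = −ln(0.823529) = 0.1942.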